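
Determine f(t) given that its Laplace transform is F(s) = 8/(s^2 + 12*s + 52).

Rewrite the denominator: s^2 + 12*s + 52 = (s + 6)^2 + 16.
The form in (s + 6) signals a first-shifting-theorem factor e^(-6t).
Since L{sin(4t)} = 4/(s^2 + 16), the inverse is e^(-6*t)*sin(4*t), scaled by 2.

f(t) = 2*exp(-6*t)*sin(4*t)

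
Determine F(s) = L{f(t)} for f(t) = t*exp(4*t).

F(s) = (s - 4)^(-2)

L{t} = 1!/s^2 = 1/s^2.
By the first shifting theorem, multiplying by e^(4t) replaces s with s - 4.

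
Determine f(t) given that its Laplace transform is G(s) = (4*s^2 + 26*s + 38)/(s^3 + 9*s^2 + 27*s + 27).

Factor the denominator: s^3 + 9*s^2 + 27*s + 27 = (s + 3)^3.
Partial fraction decomposition gives [4/(s + 3)] + [2/(s + 3)^2] + [-4/(s + 3)^3].
Invert each term: 4/(s + 3) ↔ 4e^(-3t); 2/(s + 3)^2 ↔ 2t·e^(-3t); -4/(s + 3)^3 ↔ (-2)t^2·e^(-3t).

f(t) = -2*t^2*exp(-3*t) + 2*t*exp(-3*t) + 4*exp(-3*t)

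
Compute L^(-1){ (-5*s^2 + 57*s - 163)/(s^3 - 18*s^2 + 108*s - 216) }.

Factor the denominator: s^3 - 18*s^2 + 108*s - 216 = (s - 6)^3.
Partial fraction decomposition gives [-5/(s - 6)] + [-3/(s - 6)^2] + [-1/(s - 6)^3].
Invert each term: -5/(s - 6) ↔ -5e^(6t); -3/(s - 6)^2 ↔ -3t·e^(6t); -1/(s - 6)^3 ↔ (-1/2)t^2·e^(6t).

-t^2*exp(6*t)/2 - 3*t*exp(6*t) - 5*exp(6*t)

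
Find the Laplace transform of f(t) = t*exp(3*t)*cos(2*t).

(s - 5)*(s - 1)/(s^2 - 6*s + 13)^2

L{cos(2t)} = s/(s^2 + 4).
Multiplying by e^(3t) shifts s → s - 3, so L{exp(3*t)*cos(2*t)} = (s - 3)/((s - 3)^2 + 4).
Then apply L{t·g(t)} = -d/ds[G(s)] with G(s) = (s - 3)/((s - 3)^2 + 4):
differentiating 1 time and applying the sign gives (s - 5)*(s - 1)/(s^2 - 6*s + 13)^2.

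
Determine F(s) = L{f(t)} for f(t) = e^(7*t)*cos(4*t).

F(s) = (s - 7)/((s - 7)^2 + 16)

L{cos(4t)} = s/(s^2 + 16).
By the first shifting theorem, multiplying by e^(7t) replaces s with s - 7.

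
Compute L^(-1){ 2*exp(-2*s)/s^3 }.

Heaviside(t - 2)*((t - 2)^2)

The factor e^(-2s) signals a time shift by c = 2 (second shifting theorem).
L{t^2} = 2!/s^3 = 2/s^3, so L^-1{2/s^3} = t^2.
Hence the inverse is u(t - 2) times that function evaluated at t - 2.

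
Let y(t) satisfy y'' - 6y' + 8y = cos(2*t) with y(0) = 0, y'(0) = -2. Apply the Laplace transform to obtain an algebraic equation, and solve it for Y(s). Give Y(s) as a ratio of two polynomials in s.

Take the Laplace transform of both sides.
The derivative rules (L{y''} = s^2 Y - s·y(0) - y'(0) and L{y'} = sY - y(0), with y(0) = 0, y'(0) = -2) turn the left side into (s^2 - 6*s + 8)Y - (-2).
The right side is L{cos(2*t)} = s/(s^2 + 4).
So (s^2 - 6*s + 8)Y = s/(s^2 + 4) + (-2).
Divide through and combine into a single rational function.

Y(s) = (-2*s^2 + s - 8)/(s^4 - 6*s^3 + 12*s^2 - 24*s + 32)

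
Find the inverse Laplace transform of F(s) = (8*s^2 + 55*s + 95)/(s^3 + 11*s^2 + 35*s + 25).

Factor the denominator: s^3 + 11*s^2 + 35*s + 25 = (s + 1)*(s + 5)^2.
Partial fraction decomposition gives [5/(s + 5)] + [-5/(s + 5)^2] + [3/(s + 1)].
Invert each term: 5/(s + 5) ↔ 5e^(-5t); -5/(s + 5)^2 ↔ -5t·e^(-5t); 3/(s + 1) ↔ 3e^(-t).

-5*t*exp(-5*t) + 3*exp(-t) + 5*exp(-5*t)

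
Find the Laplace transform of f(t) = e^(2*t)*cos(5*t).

(s - 2)/((s - 2)^2 + 25)

L{cos(5t)} = s/(s^2 + 25).
By the first shifting theorem, multiplying by e^(2t) replaces s with s - 2.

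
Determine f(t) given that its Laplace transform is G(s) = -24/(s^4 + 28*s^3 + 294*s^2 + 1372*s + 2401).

Rewrite the denominator: s^4 + 28*s^3 + 294*s^2 + 1372*s + 2401 = (s + 7)^4.
The form in (s + 7) signals a first-shifting-theorem factor e^(-7t).
Since L{t^3} = 3!/s^4 = 6/s^4, the inverse is t^3*exp(-7*t), scaled by -4.

f(t) = -4*t^3*exp(-7*t)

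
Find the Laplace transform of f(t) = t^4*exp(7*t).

L{t^4} = 4!/s^5 = 24/s^5.
By the first shifting theorem, multiplying by e^(7t) replaces s with s - 7.

24/(s - 7)^5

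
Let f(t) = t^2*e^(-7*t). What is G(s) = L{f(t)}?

L{e^(-7t)} = 1/(s + 7).
Then apply L{t^2·g(t)} = (-1)^2 d^2/ds^2[H(s)] with H(s) = 1/(s + 7):
differentiating 2 times and applying the sign gives 2/(s + 7)^3.

G(s) = 2/(s + 7)^3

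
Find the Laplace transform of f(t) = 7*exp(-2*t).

7/(s + 2)

L{7} = 7/s.
By the first shifting theorem, multiplying by e^(-2t) replaces s with s + 2.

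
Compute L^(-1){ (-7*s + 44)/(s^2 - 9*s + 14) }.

-exp(7*t) - 6*exp(2*t)

Factor the denominator: s^2 - 9*s + 14 = (s - 7)*(s - 2).
Partial fraction decomposition gives [-1/(s - 7)] + [-6/(s - 2)].
Invert each term: -1/(s - 7) ↔ -e^(7t); -6/(s - 2) ↔ -6e^(2t).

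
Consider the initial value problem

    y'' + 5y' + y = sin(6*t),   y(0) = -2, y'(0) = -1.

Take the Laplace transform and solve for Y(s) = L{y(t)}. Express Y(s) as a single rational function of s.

Apply the Laplace transform to the equation.
The derivative rules (L{y''} = s^2 Y - s·y(0) - y'(0) and L{y'} = sY - y(0), with y(0) = -2, y'(0) = -1) turn the left side into (s^2 + 5*s + 1)Y - (-2*s - 11).
The right side is L{sin(6*t)} = 6/(s^2 + 36).
So (s^2 + 5*s + 1)Y = 6/(s^2 + 36) + (-2*s - 11).
Solve for Y(s) and write it as one ratio of polynomials.

Y(s) = (-2*s^3 - 11*s^2 - 72*s - 390)/(s^4 + 5*s^3 + 37*s^2 + 180*s + 36)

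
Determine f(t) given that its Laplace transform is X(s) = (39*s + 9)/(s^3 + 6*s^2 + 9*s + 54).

f(t) = 3*sin(3*t) + 5*cos(3*t) - 5*exp(-6*t)

Factor the denominator: s^3 + 6*s^2 + 9*s + 54 = (s + 6)*(s^2 + 9).
Partial fraction decomposition gives [-5/(s + 6)] + [5*s/(s^2 + 9)] + [9/(s^2 + 9)].
Invert each term: -5/(s + 6) ↔ -5e^(-6t); 5·s/(s^2 + 9) ↔ 5cos(3t); 3·3/(s^2 + 9) ↔ 3sin(3t).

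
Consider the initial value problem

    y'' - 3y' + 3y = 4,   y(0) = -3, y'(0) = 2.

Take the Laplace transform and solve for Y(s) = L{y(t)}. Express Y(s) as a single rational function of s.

Y(s) = (-3*s^2 + 11*s + 4)/(s^3 - 3*s^2 + 3*s)

Apply the Laplace transform to the equation.
The derivative rules (L{y''} = s^2 Y - s·y(0) - y'(0) and L{y'} = sY - y(0), with y(0) = -3, y'(0) = 2) turn the left side into (s^2 - 3*s + 3)Y - (-3*s + 11).
The right side is L{4} = 4/s.
So (s^2 - 3*s + 3)Y = 4/s + (-3*s + 11).
Isolate Y and clear denominators.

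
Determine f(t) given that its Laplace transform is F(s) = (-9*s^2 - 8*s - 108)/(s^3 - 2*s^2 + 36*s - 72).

Factor the denominator: s^3 - 2*s^2 + 36*s - 72 = (s - 2)*(s^2 + 36).
Partial fraction decomposition gives [-4/(s - 2)] + [-5*s/(s^2 + 36)] + [-18/(s^2 + 36)].
Invert each term: -4/(s - 2) ↔ -4e^(2t); -5·s/(s^2 + 36) ↔ -5cos(6t); -3·6/(s^2 + 36) ↔ -3sin(6t).

f(t) = -4*exp(2*t) - 3*sin(6*t) - 5*cos(6*t)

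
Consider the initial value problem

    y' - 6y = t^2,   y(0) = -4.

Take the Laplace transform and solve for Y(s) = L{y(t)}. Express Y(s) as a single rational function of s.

Transform both sides with L{·}.
The derivative rules (L{y'} = sY - y(0) = sY - (-4)) turn the left side into (s - 6)Y - (-4).
The right side is L{t^2} = 2/s^3.
So (s - 6)Y = 2/s^3 + (-4).
Solve for Y(s) and write it as one ratio of polynomials.

Y(s) = (-4*s^3 + 2)/(s^4 - 6*s^3)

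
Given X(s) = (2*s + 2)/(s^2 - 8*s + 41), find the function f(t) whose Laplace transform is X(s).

Complete the square in the denominator: s^2 - 8*s + 41 = (s - 4)^2 + 5^2.
Split the numerator to match: 2*s + 2 = 2·(s - 4) + 2·5.
Invert each term: 2·(s - 4)/((s - 4)^2 + 25) ↔ 2e^(4t)cos(5t); 2·5/((s - 4)^2 + 25) ↔ 2e^(4t)sin(5t).

f(t) = 2*exp(4*t)*sin(5*t) + 2*exp(4*t)*cos(5*t)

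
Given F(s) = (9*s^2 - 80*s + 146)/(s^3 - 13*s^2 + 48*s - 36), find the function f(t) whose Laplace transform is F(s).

f(t) = -2*t*exp(6*t) + 6*exp(6*t) + 3*exp(t)

Factor the denominator: s^3 - 13*s^2 + 48*s - 36 = (s - 6)^2*(s - 1).
Partial fraction decomposition gives [6/(s - 6)] + [-2/(s - 6)^2] + [3/(s - 1)].
Invert each term: 6/(s - 6) ↔ 6e^(6t); -2/(s - 6)^2 ↔ -2t·e^(6t); 3/(s - 1) ↔ 3e^(t).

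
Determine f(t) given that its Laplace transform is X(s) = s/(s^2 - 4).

Since L{cosh(2t)} = s/(s^2 - 4), the inverse is cosh(2*t).

f(t) = cosh(2*t)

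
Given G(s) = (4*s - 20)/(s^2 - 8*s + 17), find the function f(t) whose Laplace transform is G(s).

Complete the square in the denominator: s^2 - 8*s + 17 = (s - 4)^2 + 1^2.
Split the numerator to match: 4*s - 20 = 4·(s - 4) - 4·1.
Invert each term: 4·(s - 4)/((s - 4)^2 + 1) ↔ 4e^(4t)cos(t); -4·1/((s - 4)^2 + 1) ↔ -4e^(4t)sin(t).

f(t) = -4*exp(4*t)*sin(t) + 4*exp(4*t)*cos(t)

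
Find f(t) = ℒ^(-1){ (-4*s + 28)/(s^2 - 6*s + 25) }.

f(t) = 4*exp(3*t)*sin(4*t) - 4*exp(3*t)*cos(4*t)

Complete the square in the denominator: s^2 - 6*s + 25 = (s - 3)^2 + 4^2.
Split the numerator to match: -4*s + 28 = -4·(s - 3) + 4·4.
Invert each term: -4·(s - 3)/((s - 3)^2 + 16) ↔ -4e^(3t)cos(4t); 4·4/((s - 3)^2 + 16) ↔ 4e^(3t)sin(4t).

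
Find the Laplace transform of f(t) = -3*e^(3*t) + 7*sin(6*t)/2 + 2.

21/(s^2 + 36) - 3/(s - 3) + 2/s

By linearity of the Laplace transform, transform each term separately.
(-3)·[L{e^(3t)} = 1/(s - 3)]; L{2} = 2/s; (7/2)·[L{sin(6t)} = 6/(s^2 + 36)].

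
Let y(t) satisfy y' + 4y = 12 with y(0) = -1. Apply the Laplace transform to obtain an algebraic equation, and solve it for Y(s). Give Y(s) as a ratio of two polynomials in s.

Apply the Laplace transform to the equation.
Using L{y'} = sY - y(0) = sY - (-1), the left side becomes (s + 4)Y - (-1).
The right side is L{12} = 12/s.
So (s + 4)Y = 12/s + (-1).
Solve for Y(s) and write it as one ratio of polynomials.

Y(s) = (-s + 12)/(s^2 + 4*s)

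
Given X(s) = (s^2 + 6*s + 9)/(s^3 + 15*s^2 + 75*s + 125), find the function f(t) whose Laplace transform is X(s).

f(t) = 2*t^2*exp(-5*t) - 4*t*exp(-5*t) + exp(-5*t)

Factor the denominator: s^3 + 15*s^2 + 75*s + 125 = (s + 5)^3.
Partial fraction decomposition gives [1/(s + 5)] + [-4/(s + 5)^2] + [4/(s + 5)^3].
Invert each term: 1/(s + 5) ↔ e^(-5t); -4/(s + 5)^2 ↔ -4t·e^(-5t); 4/(s + 5)^3 ↔ (2)t^2·e^(-5t).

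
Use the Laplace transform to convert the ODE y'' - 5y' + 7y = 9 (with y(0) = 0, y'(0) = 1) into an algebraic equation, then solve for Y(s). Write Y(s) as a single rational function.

Apply the Laplace transform to the equation.
With L{y''} = s^2 Y - s·y(0) - y'(0) and L{y'} = sY - y(0), with y(0) = 0, y'(0) = 1: the LHS transforms to (s^2 - 5*s + 7)Y - (1).
The right side is L{9} = 9/s.
So (s^2 - 5*s + 7)Y = 9/s + (1).
Isolate Y and clear denominators.

Y(s) = (s + 9)/(s^3 - 5*s^2 + 7*s)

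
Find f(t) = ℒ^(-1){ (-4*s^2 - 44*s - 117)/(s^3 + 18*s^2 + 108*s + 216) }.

Factor the denominator: s^3 + 18*s^2 + 108*s + 216 = (s + 6)^3.
Partial fraction decomposition gives [-4/(s + 6)] + [4/(s + 6)^2] + [3/(s + 6)^3].
Invert each term: -4/(s + 6) ↔ -4e^(-6t); 4/(s + 6)^2 ↔ 4t·e^(-6t); 3/(s + 6)^3 ↔ (3/2)t^2·e^(-6t).

f(t) = 3*t^2*exp(-6*t)/2 + 4*t*exp(-6*t) - 4*exp(-6*t)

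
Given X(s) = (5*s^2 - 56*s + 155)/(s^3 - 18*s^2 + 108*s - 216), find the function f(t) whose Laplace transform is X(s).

f(t) = -t^2*exp(6*t)/2 + 4*t*exp(6*t) + 5*exp(6*t)

Factor the denominator: s^3 - 18*s^2 + 108*s - 216 = (s - 6)^3.
Partial fraction decomposition gives [5/(s - 6)] + [4/(s - 6)^2] + [-1/(s - 6)^3].
Invert each term: 5/(s - 6) ↔ 5e^(6t); 4/(s - 6)^2 ↔ 4t·e^(6t); -1/(s - 6)^3 ↔ (-1/2)t^2·e^(6t).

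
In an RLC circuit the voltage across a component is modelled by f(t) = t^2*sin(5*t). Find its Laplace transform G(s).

L{sin(5t)} = 5/(s^2 + 25).
Then apply L{t^2·g(t)} = (-1)^2 d^2/ds^2[H(s)] with H(s) = 5/(s^2 + 25):
differentiating 2 times and applying the sign gives 10*(3*s^2 - 25)/(s^2 + 25)^3.

G(s) = 10*(3*s^2 - 25)/(s^2 + 25)^3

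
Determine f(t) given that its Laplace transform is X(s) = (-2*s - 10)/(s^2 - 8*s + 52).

Complete the square in the denominator: s^2 - 8*s + 52 = (s - 4)^2 + 6^2.
Split the numerator to match: -2*s - 10 = -2·(s - 4) - 3·6.
Invert each term: -2·(s - 4)/((s - 4)^2 + 36) ↔ -2e^(4t)cos(6t); -3·6/((s - 4)^2 + 36) ↔ -3e^(4t)sin(6t).

f(t) = -3*exp(4*t)*sin(6*t) - 2*exp(4*t)*cos(6*t)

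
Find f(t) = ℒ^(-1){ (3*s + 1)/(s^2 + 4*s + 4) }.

f(t) = -5*t*exp(-2*t) + 3*exp(-2*t)

Factor the denominator: s^2 + 4*s + 4 = (s + 2)^2.
Partial fraction decomposition gives [3/(s + 2)] + [-5/(s + 2)^2].
Invert each term: 3/(s + 2) ↔ 3e^(-2t); -5/(s + 2)^2 ↔ -5t·e^(-2t).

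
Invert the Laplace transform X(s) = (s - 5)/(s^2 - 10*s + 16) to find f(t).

f(t) = exp(5*t)*cosh(3*t)

Rewrite the denominator: s^2 - 10*s + 16 = (s - 5)^2 - 9.
The form in (s - 5) signals a first-shifting-theorem factor e^(5t).
Since L{cosh(3t)} = s/(s^2 - 9), the inverse is e^(5*t)*cosh(3*t).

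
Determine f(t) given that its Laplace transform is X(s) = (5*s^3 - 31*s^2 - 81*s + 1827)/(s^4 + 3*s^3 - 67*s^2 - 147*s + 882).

f(t) = 2*exp(7*t) - 4*exp(3*t) + exp(-6*t) + 6*exp(-7*t)

Factor the denominator: s^4 + 3*s^3 - 67*s^2 - 147*s + 882 = (s - 7)*(s - 3)*(s + 6)*(s + 7).
Partial fraction decomposition gives [2/(s - 7)] + [-4/(s - 3)] + [6/(s + 7)] + [1/(s + 6)].
Invert each term: 2/(s - 7) ↔ 2e^(7t); -4/(s - 3) ↔ -4e^(3t); 6/(s + 7) ↔ 6e^(-7t); 1/(s + 6) ↔ e^(-6t).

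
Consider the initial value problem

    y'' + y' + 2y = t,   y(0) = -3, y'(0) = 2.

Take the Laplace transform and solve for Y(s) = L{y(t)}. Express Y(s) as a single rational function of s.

Apply the Laplace transform to the equation.
With L{y''} = s^2 Y - s·y(0) - y'(0) and L{y'} = sY - y(0), with y(0) = -3, y'(0) = 2: the LHS transforms to (s^2 + s + 2)Y - (-3*s - 1).
The right side is L{t} = s^(-2).
So (s^2 + s + 2)Y = s^(-2) + (-3*s - 1).
Solve for Y(s) and write it as one ratio of polynomials.

Y(s) = (-3*s^3 - s^2 + 1)/(s^4 + s^3 + 2*s^2)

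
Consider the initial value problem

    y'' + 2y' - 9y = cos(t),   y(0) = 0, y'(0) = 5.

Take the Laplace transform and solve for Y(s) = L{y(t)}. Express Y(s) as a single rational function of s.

Apply the Laplace transform to the equation.
With L{y''} = s^2 Y - s·y(0) - y'(0) and L{y'} = sY - y(0), with y(0) = 0, y'(0) = 5: the LHS transforms to (s^2 + 2*s - 9)Y - (5).
The right side is L{cos(t)} = s/(s^2 + 1).
So (s^2 + 2*s - 9)Y = s/(s^2 + 1) + (5).
Divide through and combine into a single rational function.

Y(s) = (5*s^2 + s + 5)/(s^4 + 2*s^3 - 8*s^2 + 2*s - 9)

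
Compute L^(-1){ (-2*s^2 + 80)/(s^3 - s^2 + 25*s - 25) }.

Factor the denominator: s^3 - s^2 + 25*s - 25 = (s - 1)*(s^2 + 25).
Partial fraction decomposition gives [3/(s - 1)] + [-5*s/(s^2 + 25)] + [-5/(s^2 + 25)].
Invert each term: 3/(s - 1) ↔ 3e^(t); -5·s/(s^2 + 25) ↔ -5cos(5t); -1·5/(s^2 + 25) ↔ -sin(5t).

3*exp(t) - sin(5*t) - 5*cos(5*t)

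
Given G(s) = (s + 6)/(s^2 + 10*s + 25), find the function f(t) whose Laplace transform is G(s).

f(t) = t*exp(-5*t) + exp(-5*t)

Factor the denominator: s^2 + 10*s + 25 = (s + 5)^2.
Partial fraction decomposition gives [1/(s + 5)] + [(s + 5)^(-2)].
Invert each term: 1/(s + 5) ↔ e^(-5t); 1/(s + 5)^2 ↔ t·e^(-5t).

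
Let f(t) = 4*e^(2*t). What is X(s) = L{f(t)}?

L{4} = 4/s.
By the first shifting theorem, multiplying by e^(2t) replaces s with s - 2.

X(s) = 4/(s - 2)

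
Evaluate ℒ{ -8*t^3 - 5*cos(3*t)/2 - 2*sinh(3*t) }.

By linearity of the Laplace transform, transform each term separately.
(-8)·[L{t^3} = 3!/s^4 = 6/s^4]; (-2)·[L{sinh(3t)} = 3/(s^2 - 9)]; (-5/2)·[L{cos(3t)} = s/(s^2 + 9)].

-5*s/(2*(s^2 + 9)) - 6/(s^2 - 9) - 48/s^4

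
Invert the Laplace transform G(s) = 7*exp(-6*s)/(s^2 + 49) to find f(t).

The factor e^(-6s) signals a time shift by c = 6 (second shifting theorem).
L{sin(7t)} = 7/(s^2 + 49), so L^-1{7/(s^2 + 49)} = sin(7*t).
Hence the inverse is u(t - 6) times that function evaluated at t - 6.

f(t) = Heaviside(t - 6)*(sin(7*t - 42))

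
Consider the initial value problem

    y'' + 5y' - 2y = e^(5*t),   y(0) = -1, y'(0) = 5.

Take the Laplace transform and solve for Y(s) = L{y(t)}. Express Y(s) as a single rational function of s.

Y(s) = (-s^2 + 5*s + 1)/(s^3 - 27*s + 10)

Take the Laplace transform of both sides.
With L{y''} = s^2 Y - s·y(0) - y'(0) and L{y'} = sY - y(0), with y(0) = -1, y'(0) = 5: the LHS transforms to (s^2 + 5*s - 2)Y - (-s).
The right side is L{e^(5*t)} = 1/(s - 5).
So (s^2 + 5*s - 2)Y = 1/(s - 5) + (-s).
Isolate Y and clear denominators.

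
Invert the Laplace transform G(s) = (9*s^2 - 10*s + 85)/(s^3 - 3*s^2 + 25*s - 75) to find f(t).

f(t) = 4*exp(3*t) + sin(5*t) + 5*cos(5*t)

Factor the denominator: s^3 - 3*s^2 + 25*s - 75 = (s - 3)*(s^2 + 25).
Partial fraction decomposition gives [4/(s - 3)] + [5*s/(s^2 + 25)] + [5/(s^2 + 25)].
Invert each term: 4/(s - 3) ↔ 4e^(3t); 5·s/(s^2 + 25) ↔ 5cos(5t); 1·5/(s^2 + 25) ↔ sin(5t).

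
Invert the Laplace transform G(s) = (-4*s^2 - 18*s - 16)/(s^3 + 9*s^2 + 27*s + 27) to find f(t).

Factor the denominator: s^3 + 9*s^2 + 27*s + 27 = (s + 3)^3.
Partial fraction decomposition gives [-4/(s + 3)] + [6/(s + 3)^2] + [2/(s + 3)^3].
Invert each term: -4/(s + 3) ↔ -4e^(-3t); 6/(s + 3)^2 ↔ 6t·e^(-3t); 2/(s + 3)^3 ↔ (1)t^2·e^(-3t).

f(t) = t^2*exp(-3*t) + 6*t*exp(-3*t) - 4*exp(-3*t)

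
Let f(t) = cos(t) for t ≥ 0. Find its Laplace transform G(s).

G(s) = s/(s^2 + 1)

L{cos(t)} = s/(s^2 + 1).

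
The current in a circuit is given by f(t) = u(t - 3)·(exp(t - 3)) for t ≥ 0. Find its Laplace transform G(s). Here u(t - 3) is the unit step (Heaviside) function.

G(s) = exp(-3*s)/(s - 1)

By the second shifting theorem, L{u(t - c)·g(t - c)} = e^(-cs)·H(s) with c = 3 and H(s) = L{g(t)}.
L{e^(t)} = 1/(s - 1).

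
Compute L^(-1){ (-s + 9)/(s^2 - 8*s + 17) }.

Complete the square in the denominator: s^2 - 8*s + 17 = (s - 4)^2 + 1^2.
Split the numerator to match: -s + 9 = -1·(s - 4) + 5·1.
Invert each term: -1·(s - 4)/((s - 4)^2 + 1) ↔ -e^(4t)cos(t); 5·1/((s - 4)^2 + 1) ↔ 5e^(4t)sin(t).

5*exp(4*t)*sin(t) - exp(4*t)*cos(t)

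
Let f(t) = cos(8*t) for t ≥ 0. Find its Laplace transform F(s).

L{cos(8t)} = s/(s^2 + 64).

F(s) = s/(s^2 + 64)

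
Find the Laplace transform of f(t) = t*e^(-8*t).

L{e^(-8t)} = 1/(s + 8).
Then apply L{t·g(t)} = -d/ds[G(s)] with G(s) = 1/(s + 8):
differentiating 1 time and applying the sign gives (s + 8)^(-2).

(s + 8)^(-2)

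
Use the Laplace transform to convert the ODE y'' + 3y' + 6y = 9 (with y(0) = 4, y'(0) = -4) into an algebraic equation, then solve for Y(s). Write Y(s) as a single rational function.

Take the Laplace transform of both sides.
Using L{y''} = s^2 Y - s·y(0) - y'(0) and L{y'} = sY - y(0), with y(0) = 4, y'(0) = -4, the left side becomes (s^2 + 3*s + 6)Y - (4*s + 8).
The right side is L{9} = 9/s.
So (s^2 + 3*s + 6)Y = 9/s + (4*s + 8).
Divide through and combine into a single rational function.

Y(s) = (4*s^2 + 8*s + 9)/(s^3 + 3*s^2 + 6*s)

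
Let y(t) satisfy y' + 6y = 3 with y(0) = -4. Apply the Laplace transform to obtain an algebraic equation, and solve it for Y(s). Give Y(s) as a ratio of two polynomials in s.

Y(s) = (-4*s + 3)/(s^2 + 6*s)

Transform both sides with L{·}.
Using L{y'} = sY - y(0) = sY - (-4), the left side becomes (s + 6)Y - (-4).
The right side is L{3} = 3/s.
So (s + 6)Y = 3/s + (-4).
Isolate Y and clear denominators.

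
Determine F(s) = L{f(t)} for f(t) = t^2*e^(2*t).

L{e^(2t)} = 1/(s - 2).
Then apply L{t^2·g(t)} = (-1)^2 d^2/ds^2[G(s)] with G(s) = 1/(s - 2):
differentiating 2 times and applying the sign gives 2/(s - 2)^3.

F(s) = 2/(s - 2)^3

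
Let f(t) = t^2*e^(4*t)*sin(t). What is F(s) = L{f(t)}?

L{sin(t)} = 1/(s^2 + 1).
Multiplying by e^(4t) shifts s → s - 4, so L{e^(4*t)*sin(t)} = 1/((s - 4)^2 + 1).
Then apply L{t^2·g(t)} = (-1)^2 d^2/ds^2[G(s)] with G(s) = 1/((s - 4)^2 + 1):
differentiating 2 times and applying the sign gives 2*(3*s^2 - 24*s + 47)/(s^2 - 8*s + 17)^3.

F(s) = 2*(3*s^2 - 24*s + 47)/(s^2 - 8*s + 17)^3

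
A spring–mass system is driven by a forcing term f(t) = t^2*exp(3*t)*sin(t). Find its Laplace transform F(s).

F(s) = 2*(3*s^2 - 18*s + 26)/(s^2 - 6*s + 10)^3

L{sin(t)} = 1/(s^2 + 1).
Multiplying by e^(3t) shifts s → s - 3, so L{exp(3*t)*sin(t)} = 1/((s - 3)^2 + 1).
Then apply L{t^2·g(t)} = (-1)^2 d^2/ds^2[G(s)] with G(s) = 1/((s - 3)^2 + 1):
differentiating 2 times and applying the sign gives 2*(3*s^2 - 18*s + 26)/(s^2 - 6*s + 10)^3.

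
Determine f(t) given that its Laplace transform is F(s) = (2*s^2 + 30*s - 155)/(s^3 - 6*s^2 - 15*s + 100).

Factor the denominator: s^3 - 6*s^2 - 15*s + 100 = (s - 5)^2*(s + 4).
Partial fraction decomposition gives [5/(s - 5)] + [5/(s - 5)^2] + [-3/(s + 4)].
Invert each term: 5/(s - 5) ↔ 5e^(5t); 5/(s - 5)^2 ↔ 5t·e^(5t); -3/(s + 4) ↔ -3e^(-4t).

f(t) = 5*t*exp(5*t) + 5*exp(5*t) - 3*exp(-4*t)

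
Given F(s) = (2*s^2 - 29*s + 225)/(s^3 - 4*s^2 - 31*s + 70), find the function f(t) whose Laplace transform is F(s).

Factor the denominator: s^3 - 4*s^2 - 31*s + 70 = (s - 7)*(s - 2)*(s + 5).
Partial fraction decomposition gives [5/(s + 5)] + [-5/(s - 2)] + [2/(s - 7)].
Invert each term: 5/(s + 5) ↔ 5e^(-5t); -5/(s - 2) ↔ -5e^(2t); 2/(s - 7) ↔ 2e^(7t).

f(t) = 2*exp(7*t) - 5*exp(2*t) + 5*exp(-5*t)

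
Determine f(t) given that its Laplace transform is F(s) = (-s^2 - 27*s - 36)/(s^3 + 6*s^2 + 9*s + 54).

f(t) = -3*sin(3*t) - 3*cos(3*t) + 2*exp(-6*t)

Factor the denominator: s^3 + 6*s^2 + 9*s + 54 = (s + 6)*(s^2 + 9).
Partial fraction decomposition gives [2/(s + 6)] + [-3*s/(s^2 + 9)] + [-9/(s^2 + 9)].
Invert each term: 2/(s + 6) ↔ 2e^(-6t); -3·s/(s^2 + 9) ↔ -3cos(3t); -3·3/(s^2 + 9) ↔ -3sin(3t).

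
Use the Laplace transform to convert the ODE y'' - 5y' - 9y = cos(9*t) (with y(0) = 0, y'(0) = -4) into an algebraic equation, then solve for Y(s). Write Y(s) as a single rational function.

Transform both sides with L{·}.
Using L{y''} = s^2 Y - s·y(0) - y'(0) and L{y'} = sY - y(0), with y(0) = 0, y'(0) = -4, the left side becomes (s^2 - 5*s - 9)Y - (-4).
The right side is L{cos(9*t)} = s/(s^2 + 81).
So (s^2 - 5*s - 9)Y = s/(s^2 + 81) + (-4).
Isolate Y and clear denominators.

Y(s) = (-4*s^2 + s - 324)/(s^4 - 5*s^3 + 72*s^2 - 405*s - 729)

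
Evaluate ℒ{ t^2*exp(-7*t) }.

L{t^2} = 2!/s^3 = 2/s^3.
By the first shifting theorem, multiplying by e^(-7t) replaces s with s + 7.

2/(s + 7)^3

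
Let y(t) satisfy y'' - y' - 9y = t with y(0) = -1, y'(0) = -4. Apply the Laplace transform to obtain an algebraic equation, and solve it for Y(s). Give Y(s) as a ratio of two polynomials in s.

Y(s) = (-s^3 - 3*s^2 + 1)/(s^4 - s^3 - 9*s^2)

Transform both sides with L{·}.
The derivative rules (L{y''} = s^2 Y - s·y(0) - y'(0) and L{y'} = sY - y(0), with y(0) = -1, y'(0) = -4) turn the left side into (s^2 - s - 9)Y - (-s - 3).
The right side is L{t} = s^(-2).
So (s^2 - s - 9)Y = s^(-2) + (-s - 3).
Solve for Y(s) and write it as one ratio of polynomials.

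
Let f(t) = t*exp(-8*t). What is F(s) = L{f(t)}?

L{t} = 1!/s^2 = 1/s^2.
By the first shifting theorem, multiplying by e^(-8t) replaces s with s + 8.

F(s) = (s + 8)^(-2)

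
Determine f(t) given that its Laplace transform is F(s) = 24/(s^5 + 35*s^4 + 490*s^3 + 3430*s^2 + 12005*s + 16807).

Rewrite the denominator: s^5 + 35*s^4 + 490*s^3 + 3430*s^2 + 12005*s + 16807 = (s + 7)^5.
The form in (s + 7) signals a first-shifting-theorem factor e^(-7t).
Since L{t^4} = 4!/s^5 = 24/s^5, the inverse is t^4*exp(-7*t).

f(t) = t^4*exp(-7*t)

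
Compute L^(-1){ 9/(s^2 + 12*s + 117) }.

Rewrite the denominator: s^2 + 12*s + 117 = (s + 6)^2 + 81.
The form in (s + 6) signals a first-shifting-theorem factor e^(-6t).
Since L{sin(9t)} = 9/(s^2 + 81), the inverse is e^(-6*t)*sin(9*t).

exp(-6*t)*sin(9*t)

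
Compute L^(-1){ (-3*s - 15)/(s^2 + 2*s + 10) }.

Complete the square in the denominator: s^2 + 2*s + 10 = (s + 1)^2 + 3^2.
Split the numerator to match: -3*s - 15 = -3·(s + 1) - 4·3.
Invert each term: -3·(s + 1)/((s + 1)^2 + 9) ↔ -3e^(-t)cos(3t); -4·3/((s + 1)^2 + 9) ↔ -4e^(-t)sin(3t).

-4*exp(-t)*sin(3*t) - 3*exp(-t)*cos(3*t)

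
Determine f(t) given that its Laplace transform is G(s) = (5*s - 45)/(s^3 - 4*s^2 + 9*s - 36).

f(t) = -exp(4*t) + 3*sin(3*t) + cos(3*t)

Factor the denominator: s^3 - 4*s^2 + 9*s - 36 = (s - 4)*(s^2 + 9).
Partial fraction decomposition gives [-1/(s - 4)] + [s/(s^2 + 9)] + [9/(s^2 + 9)].
Invert each term: -1/(s - 4) ↔ -e^(4t); 1·s/(s^2 + 9) ↔ cos(3t); 3·3/(s^2 + 9) ↔ 3sin(3t).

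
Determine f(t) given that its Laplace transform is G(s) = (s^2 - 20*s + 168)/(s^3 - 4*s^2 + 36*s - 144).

f(t) = 2*exp(4*t) - 4*sin(6*t) - cos(6*t)

Factor the denominator: s^3 - 4*s^2 + 36*s - 144 = (s - 4)*(s^2 + 36).
Partial fraction decomposition gives [2/(s - 4)] + [-s/(s^2 + 36)] + [-24/(s^2 + 36)].
Invert each term: 2/(s - 4) ↔ 2e^(4t); -1·s/(s^2 + 36) ↔ -cos(6t); -4·6/(s^2 + 36) ↔ -4sin(6t).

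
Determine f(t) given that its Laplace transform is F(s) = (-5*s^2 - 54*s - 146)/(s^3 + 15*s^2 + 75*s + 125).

f(t) = -t^2*exp(-5*t)/2 - 4*t*exp(-5*t) - 5*exp(-5*t)

Factor the denominator: s^3 + 15*s^2 + 75*s + 125 = (s + 5)^3.
Partial fraction decomposition gives [-5/(s + 5)] + [-4/(s + 5)^2] + [-1/(s + 5)^3].
Invert each term: -5/(s + 5) ↔ -5e^(-5t); -4/(s + 5)^2 ↔ -4t·e^(-5t); -1/(s + 5)^3 ↔ (-1/2)t^2·e^(-5t).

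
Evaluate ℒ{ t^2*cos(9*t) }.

2*s*(s^2 - 243)/(s^2 + 81)^3

L{cos(9t)} = s/(s^2 + 81).
Then apply L{t^2·g(t)} = (-1)^2 d^2/ds^2[G(s)] with G(s) = s/(s^2 + 81):
differentiating 2 times and applying the sign gives 2*s*(s^2 - 243)/(s^2 + 81)^3.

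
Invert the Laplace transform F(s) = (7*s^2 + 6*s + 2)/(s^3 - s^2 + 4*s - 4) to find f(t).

Factor the denominator: s^3 - s^2 + 4*s - 4 = (s - 1)*(s^2 + 4).
Partial fraction decomposition gives [3/(s - 1)] + [4*s/(s^2 + 4)] + [10/(s^2 + 4)].
Invert each term: 3/(s - 1) ↔ 3e^(t); 4·s/(s^2 + 4) ↔ 4cos(2t); 5·2/(s^2 + 4) ↔ 5sin(2t).

f(t) = 3*exp(t) + 5*sin(2*t) + 4*cos(2*t)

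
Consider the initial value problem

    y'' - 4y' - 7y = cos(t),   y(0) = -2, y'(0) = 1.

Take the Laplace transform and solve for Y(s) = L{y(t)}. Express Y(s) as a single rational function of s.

Transform both sides with L{·}.
Using L{y''} = s^2 Y - s·y(0) - y'(0) and L{y'} = sY - y(0), with y(0) = -2, y'(0) = 1, the left side becomes (s^2 - 4*s - 7)Y - (-2*s + 9).
The right side is L{cos(t)} = s/(s^2 + 1).
So (s^2 - 4*s - 7)Y = s/(s^2 + 1) + (-2*s + 9).
Solve for Y(s) and write it as one ratio of polynomials.

Y(s) = (-2*s^3 + 9*s^2 - s + 9)/(s^4 - 4*s^3 - 6*s^2 - 4*s - 7)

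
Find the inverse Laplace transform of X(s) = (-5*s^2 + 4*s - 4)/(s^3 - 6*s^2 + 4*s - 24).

-4*exp(6*t) - sin(2*t) - cos(2*t)

Factor the denominator: s^3 - 6*s^2 + 4*s - 24 = (s - 6)*(s^2 + 4).
Partial fraction decomposition gives [-4/(s - 6)] + [-s/(s^2 + 4)] + [-2/(s^2 + 4)].
Invert each term: -4/(s - 6) ↔ -4e^(6t); -1·s/(s^2 + 4) ↔ -cos(2t); -1·2/(s^2 + 4) ↔ -sin(2t).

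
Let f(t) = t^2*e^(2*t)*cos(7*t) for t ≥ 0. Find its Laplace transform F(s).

F(s) = 2*(s - 2)*(s^2 - 4*s - 143)/(s^2 - 4*s + 53)^3

L{cos(7t)} = s/(s^2 + 49).
Multiplying by e^(2t) shifts s → s - 2, so L{e^(2*t)*cos(7*t)} = (s - 2)/((s - 2)^2 + 49).
Then apply L{t^2·g(t)} = (-1)^2 d^2/ds^2[G(s)] with G(s) = (s - 2)/((s - 2)^2 + 49):
differentiating 2 times and applying the sign gives 2*(s - 2)*(s^2 - 4*s - 143)/(s^2 - 4*s + 53)^3.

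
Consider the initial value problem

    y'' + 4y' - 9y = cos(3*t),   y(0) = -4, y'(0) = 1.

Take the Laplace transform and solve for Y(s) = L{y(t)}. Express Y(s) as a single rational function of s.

Apply the Laplace transform to the equation.
The derivative rules (L{y''} = s^2 Y - s·y(0) - y'(0) and L{y'} = sY - y(0), with y(0) = -4, y'(0) = 1) turn the left side into (s^2 + 4*s - 9)Y - (-4*s - 15).
The right side is L{cos(3*t)} = s/(s^2 + 9).
So (s^2 + 4*s - 9)Y = s/(s^2 + 9) + (-4*s - 15).
Divide through and combine into a single rational function.

Y(s) = (-4*s^3 - 15*s^2 - 35*s - 135)/(s^4 + 4*s^3 + 36*s - 81)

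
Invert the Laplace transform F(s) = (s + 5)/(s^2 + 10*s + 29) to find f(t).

f(t) = exp(-5*t)*cos(2*t)

Rewrite the denominator: s^2 + 10*s + 29 = (s + 5)^2 + 4.
The form in (s + 5) signals a first-shifting-theorem factor e^(-5t).
Since L{cos(2t)} = s/(s^2 + 4), the inverse is exp(-5*t)*cos(2*t).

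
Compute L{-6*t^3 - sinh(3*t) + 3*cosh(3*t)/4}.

3*s/(4*(s^2 - 9)) - 3/(s^2 - 9) - 36/s^4

The transform is linear, so treat each term independently.
(-1)·[L{sinh(3t)} = 3/(s^2 - 9)]; (-6)·[L{t^3} = 3!/s^4 = 6/s^4]; (3/4)·[L{cosh(3t)} = s/(s^2 - 9)].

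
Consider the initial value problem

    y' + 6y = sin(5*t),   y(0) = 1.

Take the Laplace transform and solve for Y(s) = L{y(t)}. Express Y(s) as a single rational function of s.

Apply the Laplace transform to the equation.
The derivative rules (L{y'} = sY - y(0) = sY - 1) turn the left side into (s + 6)Y - (1).
The right side is L{sin(5*t)} = 5/(s^2 + 25).
So (s + 6)Y = 5/(s^2 + 25) + (1).
Divide through and combine into a single rational function.

Y(s) = (s^2 + 30)/(s^3 + 6*s^2 + 25*s + 150)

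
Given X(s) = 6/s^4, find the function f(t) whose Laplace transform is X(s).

Since L{t^3} = 3!/s^4 = 6/s^4, the inverse is t^3.

f(t) = t^3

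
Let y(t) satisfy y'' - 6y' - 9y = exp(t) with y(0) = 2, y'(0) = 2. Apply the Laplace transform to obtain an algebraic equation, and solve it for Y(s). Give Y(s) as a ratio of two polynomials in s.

Y(s) = (2*s^2 - 12*s + 11)/(s^3 - 7*s^2 - 3*s + 9)

Apply the Laplace transform to the equation.
The derivative rules (L{y''} = s^2 Y - s·y(0) - y'(0) and L{y'} = sY - y(0), with y(0) = 2, y'(0) = 2) turn the left side into (s^2 - 6*s - 9)Y - (2*s - 10).
The right side is L{exp(t)} = 1/(s - 1).
So (s^2 - 6*s - 9)Y = 1/(s - 1) + (2*s - 10).
Solve for Y(s) and write it as one ratio of polynomials.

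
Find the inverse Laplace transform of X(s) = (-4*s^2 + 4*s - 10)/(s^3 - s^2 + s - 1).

-5*exp(t) + 5*sin(t) + cos(t)

Factor the denominator: s^3 - s^2 + s - 1 = (s - 1)*(s^2 + 1).
Partial fraction decomposition gives [-5/(s - 1)] + [s/(s^2 + 1)] + [5/(s^2 + 1)].
Invert each term: -5/(s - 1) ↔ -5e^(t); 1·s/(s^2 + 1) ↔ cos(t); 5·1/(s^2 + 1) ↔ 5sin(t).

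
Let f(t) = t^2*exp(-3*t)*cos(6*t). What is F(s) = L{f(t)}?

L{cos(6t)} = s/(s^2 + 36).
Multiplying by e^(-3t) shifts s → s + 3, so L{exp(-3*t)*cos(6*t)} = (s + 3)/((s + 3)^2 + 36).
Then apply L{t^2·g(t)} = (-1)^2 d^2/ds^2[G(s)] with G(s) = (s + 3)/((s + 3)^2 + 36):
differentiating 2 times and applying the sign gives 2*(s + 3)*(s^2 + 6*s - 99)/(s^2 + 6*s + 45)^3.

F(s) = 2*(s + 3)*(s^2 + 6*s - 99)/(s^2 + 6*s + 45)^3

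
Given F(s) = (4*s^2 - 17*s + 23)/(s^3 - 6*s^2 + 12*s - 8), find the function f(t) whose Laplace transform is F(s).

f(t) = 5*t^2*exp(2*t)/2 - t*exp(2*t) + 4*exp(2*t)

Factor the denominator: s^3 - 6*s^2 + 12*s - 8 = (s - 2)^3.
Partial fraction decomposition gives [4/(s - 2)] + [-1/(s - 2)^2] + [5/(s - 2)^3].
Invert each term: 4/(s - 2) ↔ 4e^(2t); -1/(s - 2)^2 ↔ -t·e^(2t); 5/(s - 2)^3 ↔ (5/2)t^2·e^(2t).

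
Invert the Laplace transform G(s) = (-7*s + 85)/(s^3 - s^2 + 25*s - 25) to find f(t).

Factor the denominator: s^3 - s^2 + 25*s - 25 = (s - 1)*(s^2 + 25).
Partial fraction decomposition gives [3/(s - 1)] + [-3*s/(s^2 + 25)] + [-10/(s^2 + 25)].
Invert each term: 3/(s - 1) ↔ 3e^(t); -3·s/(s^2 + 25) ↔ -3cos(5t); -2·5/(s^2 + 25) ↔ -2sin(5t).

f(t) = 3*exp(t) - 2*sin(5*t) - 3*cos(5*t)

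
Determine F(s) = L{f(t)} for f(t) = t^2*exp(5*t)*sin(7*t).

F(s) = 14*(3*s^2 - 30*s + 26)/(s^2 - 10*s + 74)^3

L{sin(7t)} = 7/(s^2 + 49).
Multiplying by e^(5t) shifts s → s - 5, so L{exp(5*t)*sin(7*t)} = 7/((s - 5)^2 + 49).
Then apply L{t^2·g(t)} = (-1)^2 d^2/ds^2[G(s)] with G(s) = 7/((s - 5)^2 + 49):
differentiating 2 times and applying the sign gives 14*(3*s^2 - 30*s + 26)/(s^2 - 10*s + 74)^3.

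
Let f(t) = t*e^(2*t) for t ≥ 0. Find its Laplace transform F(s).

L{e^(2t)} = 1/(s - 2).
Then apply L{t·g(t)} = -d/ds[G(s)] with G(s) = 1/(s - 2):
differentiating 1 time and applying the sign gives (s - 2)^(-2).

F(s) = (s - 2)^(-2)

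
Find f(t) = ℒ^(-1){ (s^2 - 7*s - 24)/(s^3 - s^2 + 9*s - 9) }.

Factor the denominator: s^3 - s^2 + 9*s - 9 = (s - 1)*(s^2 + 9).
Partial fraction decomposition gives [-3/(s - 1)] + [4*s/(s^2 + 9)] + [-3/(s^2 + 9)].
Invert each term: -3/(s - 1) ↔ -3e^(t); 4·s/(s^2 + 9) ↔ 4cos(3t); -1·3/(s^2 + 9) ↔ -sin(3t).

f(t) = -3*exp(t) - sin(3*t) + 4*cos(3*t)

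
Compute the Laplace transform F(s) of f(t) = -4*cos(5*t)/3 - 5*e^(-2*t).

F(s) = -4*s/(3*(s^2 + 25)) - 5/(s + 2)

By linearity of the Laplace transform, transform each term separately.
(-5)·[L{e^(-2t)} = 1/(s + 2)]; (-4/3)·[L{cos(5t)} = s/(s^2 + 25)].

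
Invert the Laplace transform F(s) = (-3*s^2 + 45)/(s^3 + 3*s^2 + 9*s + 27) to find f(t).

f(t) = 4*sin(3*t) - 4*cos(3*t) + exp(-3*t)

Factor the denominator: s^3 + 3*s^2 + 9*s + 27 = (s + 3)*(s^2 + 9).
Partial fraction decomposition gives [1/(s + 3)] + [-4*s/(s^2 + 9)] + [12/(s^2 + 9)].
Invert each term: 1/(s + 3) ↔ e^(-3t); -4·s/(s^2 + 9) ↔ -4cos(3t); 4·3/(s^2 + 9) ↔ 4sin(3t).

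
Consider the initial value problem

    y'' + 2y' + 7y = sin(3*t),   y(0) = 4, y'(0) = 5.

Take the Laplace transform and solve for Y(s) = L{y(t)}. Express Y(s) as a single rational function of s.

Apply the Laplace transform to the equation.
Using L{y''} = s^2 Y - s·y(0) - y'(0) and L{y'} = sY - y(0), with y(0) = 4, y'(0) = 5, the left side becomes (s^2 + 2*s + 7)Y - (4*s + 13).
The right side is L{sin(3*t)} = 3/(s^2 + 9).
So (s^2 + 2*s + 7)Y = 3/(s^2 + 9) + (4*s + 13).
Isolate Y and clear denominators.

Y(s) = (4*s^3 + 13*s^2 + 36*s + 120)/(s^4 + 2*s^3 + 16*s^2 + 18*s + 63)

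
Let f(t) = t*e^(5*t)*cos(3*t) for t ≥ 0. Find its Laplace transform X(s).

L{cos(3t)} = s/(s^2 + 9).
Multiplying by e^(5t) shifts s → s - 5, so L{e^(5*t)*cos(3*t)} = (s - 5)/((s - 5)^2 + 9).
Then apply L{t·g(t)} = -d/ds[G(s)] with G(s) = (s - 5)/((s - 5)^2 + 9):
differentiating 1 time and applying the sign gives (s - 8)*(s - 2)/(s^2 - 10*s + 34)^2.

X(s) = (s - 8)*(s - 2)/(s^2 - 10*s + 34)^2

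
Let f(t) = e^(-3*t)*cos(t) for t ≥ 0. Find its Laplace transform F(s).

L{cos(t)} = s/(s^2 + 1).
By the first shifting theorem, multiplying by e^(-3t) replaces s with s + 3.

F(s) = (s + 3)/((s + 3)^2 + 1)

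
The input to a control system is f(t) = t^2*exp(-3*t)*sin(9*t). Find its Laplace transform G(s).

L{sin(9t)} = 9/(s^2 + 81).
Multiplying by e^(-3t) shifts s → s + 3, so L{exp(-3*t)*sin(9*t)} = 9/((s + 3)^2 + 81).
Then apply L{t^2·g(t)} = (-1)^2 d^2/ds^2[H(s)] with H(s) = 9/((s + 3)^2 + 81):
differentiating 2 times and applying the sign gives 54*(s^2 + 6*s - 18)/(s^2 + 6*s + 90)^3.

G(s) = 54*(s^2 + 6*s - 18)/(s^2 + 6*s + 90)^3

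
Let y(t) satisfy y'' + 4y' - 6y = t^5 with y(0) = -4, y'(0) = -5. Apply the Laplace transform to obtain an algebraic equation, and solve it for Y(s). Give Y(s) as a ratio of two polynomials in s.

Apply the Laplace transform to the equation.
The derivative rules (L{y''} = s^2 Y - s·y(0) - y'(0) and L{y'} = sY - y(0), with y(0) = -4, y'(0) = -5) turn the left side into (s^2 + 4*s - 6)Y - (-4*s - 21).
The right side is L{t^5} = 120/s^6.
So (s^2 + 4*s - 6)Y = 120/s^6 + (-4*s - 21).
Isolate Y and clear denominators.

Y(s) = (-4*s^7 - 21*s^6 + 120)/(s^8 + 4*s^7 - 6*s^6)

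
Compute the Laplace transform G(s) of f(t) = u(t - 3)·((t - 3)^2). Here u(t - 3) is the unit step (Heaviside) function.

By the second shifting theorem, L{u(t - c)·g(t - c)} = e^(-cs)·H(s) with c = 3 and H(s) = L{g(t)}.
L{t^2} = 2!/s^3 = 2/s^3.

G(s) = 2*exp(-3*s)/s^3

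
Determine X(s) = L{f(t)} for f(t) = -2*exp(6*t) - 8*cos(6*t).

X(s) = -8*s/(s^2 + 36) - 2/(s - 6)

The transform is linear, so treat each term independently.
(-2)·[L{e^(6t)} = 1/(s - 6)]; (-8)·[L{cos(6t)} = s/(s^2 + 36)].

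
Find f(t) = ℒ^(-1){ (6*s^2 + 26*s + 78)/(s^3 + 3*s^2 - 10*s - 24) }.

f(t) = 6*exp(3*t) - 5*exp(-2*t) + 5*exp(-4*t)

Factor the denominator: s^3 + 3*s^2 - 10*s - 24 = (s - 3)*(s + 2)*(s + 4).
Partial fraction decomposition gives [6/(s - 3)] + [-5/(s + 2)] + [5/(s + 4)].
Invert each term: 6/(s - 3) ↔ 6e^(3t); -5/(s + 2) ↔ -5e^(-2t); 5/(s + 4) ↔ 5e^(-4t).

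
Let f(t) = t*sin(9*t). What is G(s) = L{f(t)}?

L{sin(9t)} = 9/(s^2 + 81).
Then apply L{t·g(t)} = -d/ds[H(s)] with H(s) = 9/(s^2 + 81):
differentiating 1 time and applying the sign gives 18*s/(s^2 + 81)^2.

G(s) = 18*s/(s^2 + 81)^2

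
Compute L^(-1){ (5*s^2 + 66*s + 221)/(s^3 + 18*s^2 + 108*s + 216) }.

Factor the denominator: s^3 + 18*s^2 + 108*s + 216 = (s + 6)^3.
Partial fraction decomposition gives [5/(s + 6)] + [6/(s + 6)^2] + [5/(s + 6)^3].
Invert each term: 5/(s + 6) ↔ 5e^(-6t); 6/(s + 6)^2 ↔ 6t·e^(-6t); 5/(s + 6)^3 ↔ (5/2)t^2·e^(-6t).

5*t^2*exp(-6*t)/2 + 6*t*exp(-6*t) + 5*exp(-6*t)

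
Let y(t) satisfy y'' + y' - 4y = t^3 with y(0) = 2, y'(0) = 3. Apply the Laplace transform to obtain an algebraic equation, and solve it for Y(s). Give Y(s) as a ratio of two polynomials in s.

Y(s) = (2*s^5 + 5*s^4 + 6)/(s^6 + s^5 - 4*s^4)

Transform both sides with L{·}.
The derivative rules (L{y''} = s^2 Y - s·y(0) - y'(0) and L{y'} = sY - y(0), with y(0) = 2, y'(0) = 3) turn the left side into (s^2 + s - 4)Y - (2*s + 5).
The right side is L{t^3} = 6/s^4.
So (s^2 + s - 4)Y = 6/s^4 + (2*s + 5).
Solve for Y(s) and write it as one ratio of polynomials.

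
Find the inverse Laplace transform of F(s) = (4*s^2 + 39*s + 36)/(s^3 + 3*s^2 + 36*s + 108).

4*sin(6*t) + 5*cos(6*t) - exp(-3*t)

Factor the denominator: s^3 + 3*s^2 + 36*s + 108 = (s + 3)*(s^2 + 36).
Partial fraction decomposition gives [-1/(s + 3)] + [5*s/(s^2 + 36)] + [24/(s^2 + 36)].
Invert each term: -1/(s + 3) ↔ -e^(-3t); 5·s/(s^2 + 36) ↔ 5cos(6t); 4·6/(s^2 + 36) ↔ 4sin(6t).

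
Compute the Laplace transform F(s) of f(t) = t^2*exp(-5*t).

L{e^(-5t)} = 1/(s + 5).
Then apply L{t^2·g(t)} = (-1)^2 d^2/ds^2[G(s)] with G(s) = 1/(s + 5):
differentiating 2 times and applying the sign gives 2/(s + 5)^3.

F(s) = 2/(s + 5)^3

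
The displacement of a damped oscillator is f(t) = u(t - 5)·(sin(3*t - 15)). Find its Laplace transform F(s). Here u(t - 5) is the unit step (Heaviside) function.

F(s) = 3*exp(-5*s)/(s^2 + 9)

By the second shifting theorem, L{u(t - c)·g(t - c)} = e^(-cs)·G(s) with c = 5 and G(s) = L{g(t)}.
L{sin(3t)} = 3/(s^2 + 9).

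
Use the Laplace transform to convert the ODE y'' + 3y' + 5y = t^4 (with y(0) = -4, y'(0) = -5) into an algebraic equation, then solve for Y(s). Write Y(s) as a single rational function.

Y(s) = (-4*s^6 - 17*s^5 + 24)/(s^7 + 3*s^6 + 5*s^5)

Transform both sides with L{·}.
The derivative rules (L{y''} = s^2 Y - s·y(0) - y'(0) and L{y'} = sY - y(0), with y(0) = -4, y'(0) = -5) turn the left side into (s^2 + 3*s + 5)Y - (-4*s - 17).
The right side is L{t^4} = 24/s^5.
So (s^2 + 3*s + 5)Y = 24/s^5 + (-4*s - 17).
Divide through and combine into a single rational function.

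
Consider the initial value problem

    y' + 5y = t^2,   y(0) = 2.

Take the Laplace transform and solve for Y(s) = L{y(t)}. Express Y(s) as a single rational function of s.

Y(s) = (2*s^3 + 2)/(s^4 + 5*s^3)

Apply the Laplace transform to the equation.
The derivative rules (L{y'} = sY - y(0) = sY - 2) turn the left side into (s + 5)Y - (2).
The right side is L{t^2} = 2/s^3.
So (s + 5)Y = 2/s^3 + (2).
Solve for Y(s) and write it as one ratio of polynomials.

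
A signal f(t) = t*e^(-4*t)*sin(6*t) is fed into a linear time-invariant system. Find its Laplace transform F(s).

F(s) = 12*(s + 4)/(s^2 + 8*s + 52)^2

L{sin(6t)} = 6/(s^2 + 36).
Multiplying by e^(-4t) shifts s → s + 4, so L{e^(-4*t)*sin(6*t)} = 6/((s + 4)^2 + 36).
Then apply L{t·g(t)} = -d/ds[G(s)] with G(s) = 6/((s + 4)^2 + 36):
differentiating 1 time and applying the sign gives 12*(s + 4)/(s^2 + 8*s + 52)^2.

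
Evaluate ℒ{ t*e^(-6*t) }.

L{e^(-6t)} = 1/(s + 6).
Then apply L{t·g(t)} = -d/ds[H(s)] with H(s) = 1/(s + 6):
differentiating 1 time and applying the sign gives (s + 6)^(-2).

(s + 6)^(-2)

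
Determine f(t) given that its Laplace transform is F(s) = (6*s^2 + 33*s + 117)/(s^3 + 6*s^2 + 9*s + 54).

Factor the denominator: s^3 + 6*s^2 + 9*s + 54 = (s + 6)*(s^2 + 9).
Partial fraction decomposition gives [3/(s + 6)] + [3*s/(s^2 + 9)] + [15/(s^2 + 9)].
Invert each term: 3/(s + 6) ↔ 3e^(-6t); 3·s/(s^2 + 9) ↔ 3cos(3t); 5·3/(s^2 + 9) ↔ 5sin(3t).

f(t) = 5*sin(3*t) + 3*cos(3*t) + 3*exp(-6*t)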